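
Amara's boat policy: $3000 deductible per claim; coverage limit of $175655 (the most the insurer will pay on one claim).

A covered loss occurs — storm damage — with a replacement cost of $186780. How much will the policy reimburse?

Less the $3000 deductible: $186780 − $3000 = $183780.
$183780 exceeds the $175655 limit, so the insurer pays the limit: $175655.

$175655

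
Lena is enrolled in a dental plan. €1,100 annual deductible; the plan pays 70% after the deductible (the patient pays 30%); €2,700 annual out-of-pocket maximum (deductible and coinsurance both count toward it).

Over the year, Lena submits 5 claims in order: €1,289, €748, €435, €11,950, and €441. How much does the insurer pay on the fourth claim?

€10,761.60

Claim 1 — €1,289: €1,100 finishes the deductible; €189 goes to coinsurance; patient's 30% is €56.70. Patient owes €1,156.70 (running OOP €1,156.70). Plan pays €1,289 − €1,156.70 = €132.30.
Claim 2 — €748: deductible already satisfied, so patient's share is 30% × €748 = €224.40. Patient owes €224.40 (running OOP €1,381.10). Plan pays €748 − €224.40 = €523.60.
Claim 3 — €435: deductible met; 30% of €435 = €130.50. Patient owes €130.50 (running OOP €1,511.60). Plan pays €435 − €130.50 = €304.50.
Claim 4 — €11,950: 30% coinsurance on €11,950 = €3,585. That would push OOP to €5,096.60, over the €2,700 cap, so patient pays €2,700 − €1,511.60 = €1,188.40. Insurer: €11,950 − €1,188.40 = €10,761.60.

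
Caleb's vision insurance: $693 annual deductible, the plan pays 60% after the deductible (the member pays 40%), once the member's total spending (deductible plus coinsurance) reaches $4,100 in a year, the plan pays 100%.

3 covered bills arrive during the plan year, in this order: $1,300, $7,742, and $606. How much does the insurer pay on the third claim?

Claim 1 ($1,300): $693 finishes the deductible; $607 goes to coinsurance; coinsurance $607 × 40% = $242.80. Member owes $935.80 (running OOP $935.80). Plan pays $1,300 − $935.80 = $364.20.
Claim 2 ($7,742): deductible met; 40% of $7,742 = $3,096.80. Member owes $3,096.80 (running OOP $4,032.60). Plan pays $7,742 − $3,096.80 = $4,645.20.
Claim 3 ($606): 40% coinsurance on $606 = $242.40. That would push OOP to $4,275, over the $4,100 cap, so member pays $4,100 − $4,032.60 = $67.40. Plan pays $606 − $67.40 = $538.60.

$538.60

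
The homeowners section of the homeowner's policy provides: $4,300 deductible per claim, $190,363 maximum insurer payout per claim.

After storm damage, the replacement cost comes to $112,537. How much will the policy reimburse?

$108,237

After the deductible, $112,537 − $4,300 = $108,237 remains.
$108,237 ≤ $190,363, so the limit doesn't bind; insurer pays $108,237.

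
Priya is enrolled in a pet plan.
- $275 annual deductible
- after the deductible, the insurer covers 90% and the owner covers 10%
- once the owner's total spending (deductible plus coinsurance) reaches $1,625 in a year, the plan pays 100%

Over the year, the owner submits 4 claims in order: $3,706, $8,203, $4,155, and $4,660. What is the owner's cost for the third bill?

Claim 1 — $3,706: deductible takes $275, $3,431 remains; coinsurance $3,431 × 10% = $343.10. Owner pays $618.10; OOP now $618.10.
Claim 2 — $8,203: deductible already satisfied, so owner's share is 10% × $8,203 = $820.30. Cost to owner: $820.30. OOP to date $1,438.40.
Claim 3 — $4,155: deductible met; 10% of $4,155 = $415.50. OOP would hit $1,853.90 > $1,625, so the cap limits the owner to $1,625 − $1,438.40 = $186.60.

$186.60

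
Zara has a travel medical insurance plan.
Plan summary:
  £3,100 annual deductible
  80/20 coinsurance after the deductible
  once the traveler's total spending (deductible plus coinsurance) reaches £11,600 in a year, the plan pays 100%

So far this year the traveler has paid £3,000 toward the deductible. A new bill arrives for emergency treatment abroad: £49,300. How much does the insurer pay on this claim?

£3,000 of the £3,100 deductible is already met, leaving £100.
That leaves £49,300 − £100 = £49,200 for coinsurance.
Coinsurance: £49,200 × 20% = £9,840.
Traveler responsibility before any cap: £100 + £9,840 = £9,940.
Adding £9,940 to the £3,000 already spent would give £12,940, which exceeds the £11,600 cap; the traveler pays just £11,600 − £3,000 = £8,600.
The plan picks up £49,300 − £8,600 = £40,700.

£40,700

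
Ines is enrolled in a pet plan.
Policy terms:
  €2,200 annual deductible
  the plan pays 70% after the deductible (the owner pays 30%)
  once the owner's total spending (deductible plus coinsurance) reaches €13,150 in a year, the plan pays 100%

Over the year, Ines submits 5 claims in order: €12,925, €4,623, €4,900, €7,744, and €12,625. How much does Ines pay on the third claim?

€1,470

Bill 1, €12,925: €2,200 finishes the deductible; €10,725 goes to coinsurance; owner's 30% is €3,217.50. Cost to owner: €5,417.50. OOP to date €5,417.50.
Bill 2, €4,623: 30% coinsurance on €4,623 = €1,386.90. Owner pays €1,386.90; OOP now €6,804.40.
Bill 3, €4,900: deductible met; 30% of €4,900 = €1,470. Cost to owner: €1,470. OOP to date €8,274.40.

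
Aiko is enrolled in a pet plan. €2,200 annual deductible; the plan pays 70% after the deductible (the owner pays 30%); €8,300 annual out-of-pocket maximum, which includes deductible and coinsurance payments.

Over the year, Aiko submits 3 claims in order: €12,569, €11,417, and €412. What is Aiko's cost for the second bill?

Bill 1, €12,569: €2,200 to deductible, leaving €10,369; 30% of €10,369 = €3,110.70. Cost to owner: €5,310.70. OOP to date €5,310.70.
Bill 2, €11,417: deductible met; 30% of €11,417 = €3,425.10. Adding that to €5,310.70 gives €8,735.80, past the €8,300 cap; owner pays only €8,300 − €5,310.70 = €2,989.30.

€2,989.30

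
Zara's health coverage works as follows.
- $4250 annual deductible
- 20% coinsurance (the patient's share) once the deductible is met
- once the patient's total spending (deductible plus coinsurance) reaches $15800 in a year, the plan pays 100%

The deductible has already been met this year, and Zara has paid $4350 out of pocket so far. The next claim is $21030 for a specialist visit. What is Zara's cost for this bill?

The deductible is already satisfied, so the full bill goes to coinsurance.
20% of $21030 = $4206 falls to the patient.
Cumulative spending $4350 + $4206 = $8556 stays under the $15800 maximum.

$4206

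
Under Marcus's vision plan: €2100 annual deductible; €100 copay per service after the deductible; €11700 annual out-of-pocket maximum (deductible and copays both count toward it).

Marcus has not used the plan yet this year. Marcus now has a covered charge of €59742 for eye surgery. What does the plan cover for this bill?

€57542

The full €2100 deductible is still open; €2100 of this bill applies to it.
The remaining €57642 (= €59742 − €2100) moves to the copay.
Copay on this service: €100.
So the member owes €2100 + €100 = €2200 before any cap.
Cumulative spending €0 + €2200 = €2200 stays under the €11700 maximum.
The plan picks up €59742 − €2200 = €57542.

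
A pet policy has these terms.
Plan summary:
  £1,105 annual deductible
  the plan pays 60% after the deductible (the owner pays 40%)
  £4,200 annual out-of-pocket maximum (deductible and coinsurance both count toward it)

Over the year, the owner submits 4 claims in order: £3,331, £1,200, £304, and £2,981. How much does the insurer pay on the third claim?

£182.40

Bill 1, £3,331: £1,105 finishes the deductible; £2,226 goes to coinsurance; 40% of £2,226 = £890.40. Owner pays £1,995.40; OOP now £1,995.40. Plan pays £3,331 − £1,995.40 = £1,335.60.
Bill 2, £1,200: deductible already satisfied, so owner's share is 40% × £1,200 = £480. Owner owes £480 (running OOP £2,475.40). Insurer: £1,200 − £480 = £720.
Bill 3, £304: deductible already satisfied, so owner's share is 40% × £304 = £121.60. Cost to owner: £121.60. OOP to date £2,597. Plan pays £304 − £121.60 = £182.40.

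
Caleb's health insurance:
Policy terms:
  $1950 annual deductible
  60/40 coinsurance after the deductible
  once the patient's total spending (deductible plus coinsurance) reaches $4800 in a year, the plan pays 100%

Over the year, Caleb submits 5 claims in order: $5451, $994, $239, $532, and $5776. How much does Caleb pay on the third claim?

Claim 1 — $5451: $1950 finishes the deductible; $3501 goes to coinsurance; coinsurance $3501 × 40% = $1400.40. Cost to patient: $3350.40. OOP to date $3350.40.
Claim 2 — $994: deductible already satisfied, so patient's share is 40% × $994 = $397.60. Patient owes $397.60 (running OOP $3748).
Claim 3 — $239: deductible met; 40% of $239 = $95.60. Patient owes $95.60 (running OOP $3843.60).

$95.60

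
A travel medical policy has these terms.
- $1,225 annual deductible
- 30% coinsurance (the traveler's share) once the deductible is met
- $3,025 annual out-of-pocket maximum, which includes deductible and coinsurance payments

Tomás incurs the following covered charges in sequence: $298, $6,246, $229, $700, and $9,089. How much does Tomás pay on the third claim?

$68.70

Bill 1, $298: fully absorbed by the deductible. Traveler owes $298 (running OOP $298).
Bill 2, $6,246: $927 to deductible, leaving $5,319; 30% of $5,319 = $1,595.70. Traveler pays $2,522.70; OOP now $2,820.70.
Bill 3, $229: deductible already satisfied, so traveler's share is 30% × $229 = $68.70. Traveler pays $68.70; OOP now $2,889.40.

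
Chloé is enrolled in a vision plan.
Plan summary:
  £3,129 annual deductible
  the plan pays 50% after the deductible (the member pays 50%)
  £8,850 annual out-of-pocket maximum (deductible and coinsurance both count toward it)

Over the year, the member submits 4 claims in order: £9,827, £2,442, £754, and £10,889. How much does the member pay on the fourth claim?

Claim 1 — £9,827: £3,129 finishes the deductible; £6,698 goes to coinsurance; member's 50% is £3,349. Member pays £6,478; OOP now £6,478.
Claim 2 — £2,442: 50% coinsurance on £2,442 = £1,221. Cost to member: £1,221. OOP to date £7,699.
Claim 3 — £754: deductible met; 50% of £754 = £377. Member owes £377 (running OOP £8,076).
Claim 4 — £10,889: 50% coinsurance on £10,889 = £5,444.50. OOP would hit £13,520.50 > £8,850, so the cap limits the member to £8,850 − £8,076 = £774.

£774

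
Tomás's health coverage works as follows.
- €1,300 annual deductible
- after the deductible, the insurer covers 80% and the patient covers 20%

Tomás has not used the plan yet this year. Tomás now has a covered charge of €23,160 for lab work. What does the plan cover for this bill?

€17,488

Nothing has been paid toward the €1,300 deductible, so the first €1,300 of this charge is applied there.
After the €1,300 deductible portion, €23,160 − €1,300 = €21,860 is subject to coinsurance.
20% of €21,860 = €4,372 falls to the patient.
Patient responsibility: €1,300 + €4,372 = €5,672.
Insurer pays the balance: €23,160 − €5,672 = €17,488.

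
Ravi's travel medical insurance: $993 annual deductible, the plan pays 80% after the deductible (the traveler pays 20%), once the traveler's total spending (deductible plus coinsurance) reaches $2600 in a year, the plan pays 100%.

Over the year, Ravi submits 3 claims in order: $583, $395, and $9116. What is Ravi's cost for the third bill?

$1622

Claim 1 ($583): entire amount goes to the deductible. Traveler owes $583 (running OOP $583).
Claim 2 ($395): fully absorbed by the deductible. Traveler owes $395 (running OOP $978).
Claim 3 ($9116): $15 finishes the deductible; $9101 goes to coinsurance; traveler's 20% is $1820.20. Claim cost before the cap: $15 + $1820.20 = $1835.20. OOP would hit $2813.20 > $2600, so the cap limits the traveler to $2600 − $978 = $1622.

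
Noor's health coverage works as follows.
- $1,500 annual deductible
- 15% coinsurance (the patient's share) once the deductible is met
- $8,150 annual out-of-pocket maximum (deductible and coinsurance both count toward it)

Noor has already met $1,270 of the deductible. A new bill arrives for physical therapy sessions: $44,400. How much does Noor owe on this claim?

Remaining deductible: $1,500 − $1,270 = $230.
That leaves $44,400 − $230 = $44,170 for coinsurance.
Patient's 15% share of $44,170 is $6,625.50.
That puts the patient's cost at $230 + $6,625.50 = $6,855.50 before any cap.
Cumulative spending $1,270 + $6,855.50 = $8,125.50 stays under the $8,150 maximum.

$6,855.50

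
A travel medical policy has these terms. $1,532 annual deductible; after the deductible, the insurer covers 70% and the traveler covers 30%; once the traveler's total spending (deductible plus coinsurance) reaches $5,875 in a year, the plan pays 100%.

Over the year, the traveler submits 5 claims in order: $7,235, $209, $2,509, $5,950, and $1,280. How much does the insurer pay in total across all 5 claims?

$11,308

#1 ($7,235): $1,532 finishes the deductible; $5,703 goes to coinsurance; 30% of $5,703 = $1,710.90. Cost to traveler: $3,242.90. OOP to date $3,242.90. Plan pays $7,235 − $3,242.90 = $3,992.10.
#2 ($209): deductible met; 30% of $209 = $62.70. Traveler owes $62.70 (running OOP $3,305.60). Plan pays $209 − $62.70 = $146.30.
#3 ($2,509): 30% coinsurance on $2,509 = $752.70. Cost to traveler: $752.70. OOP to date $4,058.30. Insurer: $2,509 − $752.70 = $1,756.30.
#4 ($5,950): 30% coinsurance on $5,950 = $1,785. Traveler pays $1,785; OOP now $5,843.30. Plan pays $5,950 − $1,785 = $4,165.
#5 ($1,280): deductible met; 30% of $1,280 = $384. Adding that to $5,843.30 gives $6,227.30, past the $5,875 cap; traveler pays only $5,875 − $5,843.30 = $31.70. Plan pays $1,280 − $31.70 = $1,248.30.
Insurer total = bills − traveler's total = $17,183 − $5,875 = $11,308.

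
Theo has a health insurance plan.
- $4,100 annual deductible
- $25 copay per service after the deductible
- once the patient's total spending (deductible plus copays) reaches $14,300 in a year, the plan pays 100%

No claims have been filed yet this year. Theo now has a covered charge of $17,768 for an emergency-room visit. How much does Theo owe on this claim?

$4,125

Nothing has been paid toward the $4,100 deductible, so the first $4,100 of this charge is applied there.
After the $4,100 deductible portion, $17,768 − $4,100 = $13,668 is subject to the copay.
Copay on this service: $25.
That puts the patient's cost at $4,100 + $25 = $4,125 before any cap.
Year-to-date out-of-pocket becomes $0 + $4,125 = $4,125, still under the $14,300 maximum, so no cap applies.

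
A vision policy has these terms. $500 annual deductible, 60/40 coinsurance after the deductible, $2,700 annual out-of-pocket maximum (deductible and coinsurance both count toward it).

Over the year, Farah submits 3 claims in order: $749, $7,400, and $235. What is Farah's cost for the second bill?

$2,100.40

Claim 1 — $749: deductible takes $500, $249 remains; member's 40% is $99.60. Member pays $599.60; OOP now $599.60.
Claim 2 — $7,400: deductible already satisfied, so member's share is 40% × $7,400 = $2,960. OOP would hit $3,559.60 > $2,700, so the cap limits the member to $2,700 − $599.60 = $2,100.40.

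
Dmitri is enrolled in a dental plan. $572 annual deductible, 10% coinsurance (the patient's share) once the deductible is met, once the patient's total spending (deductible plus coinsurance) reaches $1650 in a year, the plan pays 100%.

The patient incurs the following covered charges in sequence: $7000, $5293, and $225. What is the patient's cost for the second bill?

Claim 1 — $7000: $572 finishes the deductible; $6428 goes to coinsurance; patient's 10% is $642.80. Patient owes $1214.80 (running OOP $1214.80).
Claim 2 — $5293: deductible met; 10% of $5293 = $529.30. Adding that to $1214.80 gives $1744.10, past the $1650 cap; patient pays only $1650 − $1214.80 = $435.20.

$435.20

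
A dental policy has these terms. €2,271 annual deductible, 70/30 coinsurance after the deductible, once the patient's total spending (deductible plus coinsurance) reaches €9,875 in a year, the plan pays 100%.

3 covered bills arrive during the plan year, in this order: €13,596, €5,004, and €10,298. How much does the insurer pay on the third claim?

€7,592.70

Bill 1, €13,596: deductible takes €2,271, €11,325 remains; coinsurance €11,325 × 30% = €3,397.50. Patient pays €5,668.50; OOP now €5,668.50. Insurer: €13,596 − €5,668.50 = €7,927.50.
Bill 2, €5,004: deductible met; 30% of €5,004 = €1,501.20. Patient pays €1,501.20; OOP now €7,169.70. Insurer: €5,004 − €1,501.20 = €3,502.80.
Bill 3, €10,298: deductible met; 30% of €10,298 = €3,089.40. OOP would hit €10,259.10 > €9,875, so the cap limits the patient to €9,875 − €7,169.70 = €2,705.30. Plan pays €10,298 − €2,705.30 = €7,592.70.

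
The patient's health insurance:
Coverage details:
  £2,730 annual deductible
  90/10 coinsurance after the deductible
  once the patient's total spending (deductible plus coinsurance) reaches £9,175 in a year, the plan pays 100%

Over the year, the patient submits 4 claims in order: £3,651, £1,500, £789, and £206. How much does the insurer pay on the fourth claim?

Claim 1 (£3,651): deductible takes £2,730, £921 remains; patient's 10% is £92.10. Patient pays £2,822.10; OOP now £2,822.10. Plan pays £3,651 − £2,822.10 = £828.90.
Claim 2 (£1,500): 10% coinsurance on £1,500 = £150. Cost to patient: £150. OOP to date £2,972.10. Plan pays £1,500 − £150 = £1,350.
Claim 3 (£789): 10% coinsurance on £789 = £78.90. Patient pays £78.90; OOP now £3,051. Plan pays £789 − £78.90 = £710.10.
Claim 4 (£206): deductible already satisfied, so patient's share is 10% × £206 = £20.60. Cost to patient: £20.60. OOP to date £3,071.60. Insurer: £206 − £20.60 = £185.40.

£185.40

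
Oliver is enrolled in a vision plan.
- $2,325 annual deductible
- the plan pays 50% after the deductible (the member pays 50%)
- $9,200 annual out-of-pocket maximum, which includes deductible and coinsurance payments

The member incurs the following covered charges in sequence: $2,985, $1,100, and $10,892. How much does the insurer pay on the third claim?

$5,446

Claim 1 — $2,985: $2,325 to deductible, leaving $660; coinsurance $660 × 50% = $330. Member pays $2,655; OOP now $2,655. Insurer: $2,985 − $2,655 = $330.
Claim 2 — $1,100: deductible met; 50% of $1,100 = $550. Cost to member: $550. OOP to date $3,205. Plan pays $1,100 − $550 = $550.
Claim 3 — $10,892: deductible met; 50% of $10,892 = $5,446. Cost to member: $5,446. OOP to date $8,651. Insurer: $10,892 − $5,446 = $5,446.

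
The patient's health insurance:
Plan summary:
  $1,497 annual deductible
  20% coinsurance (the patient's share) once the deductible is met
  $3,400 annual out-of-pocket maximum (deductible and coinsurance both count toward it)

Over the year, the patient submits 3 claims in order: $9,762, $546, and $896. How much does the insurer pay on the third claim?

$755.20

#1 ($9,762): $1,497 finishes the deductible; $8,265 goes to coinsurance; coinsurance $8,265 × 20% = $1,653. Patient pays $3,150; OOP now $3,150. Plan pays $9,762 − $3,150 = $6,612.
#2 ($546): deductible met; 20% of $546 = $109.20. Patient pays $109.20; OOP now $3,259.20. Insurer: $546 − $109.20 = $436.80.
#3 ($896): deductible already satisfied, so patient's share is 20% × $896 = $179.20. That would push OOP to $3,438.40, over the $3,400 cap, so patient pays $3,400 − $3,259.20 = $140.80. Plan pays $896 − $140.80 = $755.20.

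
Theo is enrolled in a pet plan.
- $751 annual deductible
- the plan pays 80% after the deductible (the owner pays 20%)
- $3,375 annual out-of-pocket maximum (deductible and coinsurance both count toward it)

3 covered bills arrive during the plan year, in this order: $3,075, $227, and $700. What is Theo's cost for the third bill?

$140

Bill 1, $3,075: deductible takes $751, $2,324 remains; coinsurance $2,324 × 20% = $464.80. Cost to owner: $1,215.80. OOP to date $1,215.80.
Bill 2, $227: 20% coinsurance on $227 = $45.40. Owner pays $45.40; OOP now $1,261.20.
Bill 3, $700: 20% coinsurance on $700 = $140. Owner owes $140 (running OOP $1,401.20).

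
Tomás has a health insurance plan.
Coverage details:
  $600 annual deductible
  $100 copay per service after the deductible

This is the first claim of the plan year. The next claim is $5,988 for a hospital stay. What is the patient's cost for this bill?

Deductible not yet touched, so the first $600 of the bill goes to the deductible.
The remaining $5,388 (= $5,988 − $600) moves to the copay.
Copay on this service: $100.
So the patient owes $600 + $100 = $700.

$700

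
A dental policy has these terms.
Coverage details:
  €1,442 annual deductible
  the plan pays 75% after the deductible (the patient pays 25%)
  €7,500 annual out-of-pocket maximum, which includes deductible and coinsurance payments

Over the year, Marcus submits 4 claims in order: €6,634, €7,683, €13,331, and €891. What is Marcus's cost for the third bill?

€2,839.25

Claim 1 (€6,634): €1,442 finishes the deductible; €5,192 goes to coinsurance; coinsurance €5,192 × 25% = €1,298. Patient pays €2,740; OOP now €2,740.
Claim 2 (€7,683): deductible already satisfied, so patient's share is 25% × €7,683 = €1,920.75. Patient owes €1,920.75 (running OOP €4,660.75).
Claim 3 (€13,331): 25% coinsurance on €13,331 = €3,332.75. OOP would hit €7,993.50 > €7,500, so the cap limits the patient to €7,500 − €4,660.75 = €2,839.25.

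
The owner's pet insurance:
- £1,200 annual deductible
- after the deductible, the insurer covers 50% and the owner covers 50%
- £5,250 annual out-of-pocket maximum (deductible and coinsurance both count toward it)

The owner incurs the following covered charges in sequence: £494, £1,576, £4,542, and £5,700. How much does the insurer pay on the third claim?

£2,271

Claim 1 (£494): all of it applies to the deductible. Owner owes £494 (running OOP £494). Insurer: £494 − £494 = £0.
Claim 2 (£1,576): £706 finishes the deductible; £870 goes to coinsurance; coinsurance £870 × 50% = £435. Cost to owner: £1,141. OOP to date £1,635. Insurer: £1,576 − £1,141 = £435.
Claim 3 (£4,542): 50% coinsurance on £4,542 = £2,271. Cost to owner: £2,271. OOP to date £3,906. Insurer: £4,542 − £2,271 = £2,271.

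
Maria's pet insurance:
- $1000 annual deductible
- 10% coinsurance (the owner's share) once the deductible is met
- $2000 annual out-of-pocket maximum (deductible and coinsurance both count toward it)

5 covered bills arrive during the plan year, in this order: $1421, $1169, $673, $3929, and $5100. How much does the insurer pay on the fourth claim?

Claim 1 — $1421: deductible takes $1000, $421 remains; owner's 10% is $42.10. Cost to owner: $1042.10. OOP to date $1042.10. Insurer: $1421 − $1042.10 = $378.90.
Claim 2 — $1169: deductible met; 10% of $1169 = $116.90. Owner pays $116.90; OOP now $1159. Insurer: $1169 − $116.90 = $1052.10.
Claim 3 — $673: deductible met; 10% of $673 = $67.30. Owner pays $67.30; OOP now $1226.30. Insurer: $673 − $67.30 = $605.70.
Claim 4 — $3929: deductible met; 10% of $3929 = $392.90. Cost to owner: $392.90. OOP to date $1619.20. Plan pays $3929 − $392.90 = $3536.10.

$3536.10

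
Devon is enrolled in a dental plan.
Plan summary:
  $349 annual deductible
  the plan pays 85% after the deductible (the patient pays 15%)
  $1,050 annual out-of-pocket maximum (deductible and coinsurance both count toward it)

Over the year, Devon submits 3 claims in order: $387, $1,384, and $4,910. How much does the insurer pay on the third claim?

Claim 1 ($387): deductible takes $349, $38 remains; 15% of $38 = $5.70. Patient owes $354.70 (running OOP $354.70). Plan pays $387 − $354.70 = $32.30.
Claim 2 ($1,384): deductible already satisfied, so patient's share is 15% × $1,384 = $207.60. Patient owes $207.60 (running OOP $562.30). Insurer: $1,384 − $207.60 = $1,176.40.
Claim 3 ($4,910): deductible met; 15% of $4,910 = $736.50. OOP would hit $1,298.80 > $1,050, so the cap limits the patient to $1,050 − $562.30 = $487.70. Insurer: $4,910 − $487.70 = $4,422.30.

$4,422.30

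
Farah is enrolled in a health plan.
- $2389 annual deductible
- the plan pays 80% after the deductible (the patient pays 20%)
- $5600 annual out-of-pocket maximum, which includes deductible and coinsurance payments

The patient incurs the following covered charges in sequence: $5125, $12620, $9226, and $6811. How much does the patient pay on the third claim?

Bill 1, $5125: $2389 to deductible, leaving $2736; 20% of $2736 = $547.20. Cost to patient: $2936.20. OOP to date $2936.20.
Bill 2, $12620: deductible already satisfied, so patient's share is 20% × $12620 = $2524. Cost to patient: $2524. OOP to date $5460.20.
Bill 3, $9226: 20% coinsurance on $9226 = $1845.20. That would push OOP to $7305.40, over the $5600 cap, so patient pays $5600 − $5460.20 = $139.80.

$139.80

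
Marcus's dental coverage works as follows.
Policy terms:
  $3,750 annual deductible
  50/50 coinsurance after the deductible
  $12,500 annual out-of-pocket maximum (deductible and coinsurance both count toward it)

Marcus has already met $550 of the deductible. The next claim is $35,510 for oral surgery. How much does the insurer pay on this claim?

Deductible still to meet: $3,750 − $550 = $3,200.
The remaining $32,310 (= $35,510 − $3,200) moves to coinsurance.
Patient's 50% share of $32,310 is $16,155.
Patient responsibility before any cap: $3,200 + $16,155 = $19,355.
Adding $19,355 to the $550 already spent would give $19,905, which exceeds the $12,500 cap; the patient pays just $12,500 − $550 = $11,950.
The insurer covers the remainder: $35,510 − $11,950 = $23,560.

$23,560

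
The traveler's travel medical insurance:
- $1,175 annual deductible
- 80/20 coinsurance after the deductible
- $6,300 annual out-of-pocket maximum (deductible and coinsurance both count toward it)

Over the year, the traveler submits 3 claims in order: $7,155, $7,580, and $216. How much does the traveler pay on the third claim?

$43.20

Claim 1 ($7,155): $1,175 finishes the deductible; $5,980 goes to coinsurance; traveler's 20% is $1,196. Cost to traveler: $2,371. OOP to date $2,371.
Claim 2 ($7,580): deductible met; 20% of $7,580 = $1,516. Traveler pays $1,516; OOP now $3,887.
Claim 3 ($216): 20% coinsurance on $216 = $43.20. Cost to traveler: $43.20. OOP to date $3,930.20.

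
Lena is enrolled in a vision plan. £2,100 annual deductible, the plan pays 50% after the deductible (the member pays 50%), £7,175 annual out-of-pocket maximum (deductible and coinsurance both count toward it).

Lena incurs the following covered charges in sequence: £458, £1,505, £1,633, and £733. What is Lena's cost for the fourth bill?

Claim 1 — £458: all of it applies to the deductible. Member owes £458 (running OOP £458).
Claim 2 — £1,505: all of it applies to the deductible. Member owes £1,505 (running OOP £1,963).
Claim 3 — £1,633: £137 to deductible, leaving £1,496; coinsurance £1,496 × 50% = £748. Member pays £885; OOP now £2,848.
Claim 4 — £733: 50% coinsurance on £733 = £366.50. Member pays £366.50; OOP now £3,214.50.

£366.50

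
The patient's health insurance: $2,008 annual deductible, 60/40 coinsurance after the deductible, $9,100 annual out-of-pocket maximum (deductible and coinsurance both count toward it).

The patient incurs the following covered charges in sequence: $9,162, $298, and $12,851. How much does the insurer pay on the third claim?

Claim 1 ($9,162): deductible takes $2,008, $7,154 remains; patient's 40% is $2,861.60. Cost to patient: $4,869.60. OOP to date $4,869.60. Insurer: $9,162 − $4,869.60 = $4,292.40.
Claim 2 ($298): 40% coinsurance on $298 = $119.20. Patient pays $119.20; OOP now $4,988.80. Plan pays $298 − $119.20 = $178.80.
Claim 3 ($12,851): 40% coinsurance on $12,851 = $5,140.40. OOP would hit $10,129.20 > $9,100, so the cap limits the patient to $9,100 − $4,988.80 = $4,111.20. Plan pays $12,851 − $4,111.20 = $8,739.80.

$8,739.80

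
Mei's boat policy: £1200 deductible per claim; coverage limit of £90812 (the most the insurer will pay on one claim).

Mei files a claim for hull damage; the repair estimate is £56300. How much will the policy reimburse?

Subtract the deductible: £56300 − £1200 = £55100.
That's under the £90812 cap, so the insurer reimburses the full £55100.

£55100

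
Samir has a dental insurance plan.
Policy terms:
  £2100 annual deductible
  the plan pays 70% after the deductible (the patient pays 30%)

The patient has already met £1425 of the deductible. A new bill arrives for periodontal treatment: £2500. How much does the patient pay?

Remaining deductible: £2100 − £1425 = £675.
The remaining £1825 (= £2500 − £675) moves to coinsurance.
Patient's 30% share of £1825 is £547.50.
That puts the patient's cost at £675 + £547.50 = £1222.50.

£1222.50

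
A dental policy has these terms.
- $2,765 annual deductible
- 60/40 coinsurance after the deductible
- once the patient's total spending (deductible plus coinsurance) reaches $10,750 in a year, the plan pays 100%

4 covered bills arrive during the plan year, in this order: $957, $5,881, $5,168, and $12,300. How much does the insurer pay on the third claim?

Bill 1, $957: entire amount goes to the deductible. Patient pays $957; OOP now $957. Insurer: $957 − $957 = $0.
Bill 2, $5,881: $1,808 to deductible, leaving $4,073; patient's 40% is $1,629.20. Patient owes $3,437.20 (running OOP $4,394.20). Insurer: $5,881 − $3,437.20 = $2,443.80.
Bill 3, $5,168: 40% coinsurance on $5,168 = $2,067.20. Patient owes $2,067.20 (running OOP $6,461.40). Insurer: $5,168 − $2,067.20 = $3,100.80.

$3,100.80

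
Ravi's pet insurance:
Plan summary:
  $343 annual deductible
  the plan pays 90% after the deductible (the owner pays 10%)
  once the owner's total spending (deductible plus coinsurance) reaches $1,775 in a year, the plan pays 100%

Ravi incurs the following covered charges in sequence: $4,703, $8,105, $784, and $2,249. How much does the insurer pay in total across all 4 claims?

Claim 1 — $4,703: deductible takes $343, $4,360 remains; 10% of $4,360 = $436. Cost to owner: $779. OOP to date $779. Plan pays $4,703 − $779 = $3,924.
Claim 2 — $8,105: deductible already satisfied, so owner's share is 10% × $8,105 = $810.50. Cost to owner: $810.50. OOP to date $1,589.50. Insurer: $8,105 − $810.50 = $7,294.50.
Claim 3 — $784: deductible already satisfied, so owner's share is 10% × $784 = $78.40. Owner pays $78.40; OOP now $1,667.90. Insurer: $784 − $78.40 = $705.60.
Claim 4 — $2,249: deductible already satisfied, so owner's share is 10% × $2,249 = $224.90. OOP would hit $1,892.80 > $1,775, so the cap limits the owner to $1,775 − $1,667.90 = $107.10. Insurer: $2,249 − $107.10 = $2,141.90.
Insurer total = bills − owner's total = $15,841 − $1,775 = $14,066.

$14,066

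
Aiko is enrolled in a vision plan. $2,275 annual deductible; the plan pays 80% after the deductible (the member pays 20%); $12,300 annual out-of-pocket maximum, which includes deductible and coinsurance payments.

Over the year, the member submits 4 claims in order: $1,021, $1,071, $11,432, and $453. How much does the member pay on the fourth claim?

Claim 1 — $1,021: fully absorbed by the deductible. Member owes $1,021 (running OOP $1,021).
Claim 2 — $1,071: entire amount goes to the deductible. Cost to member: $1,071. OOP to date $2,092.
Claim 3 — $11,432: deductible takes $183, $11,249 remains; 20% of $11,249 = $2,249.80. Member owes $2,432.80 (running OOP $4,524.80).
Claim 4 — $453: deductible already satisfied, so member's share is 20% × $453 = $90.60. Cost to member: $90.60. OOP to date $4,615.40.

$90.60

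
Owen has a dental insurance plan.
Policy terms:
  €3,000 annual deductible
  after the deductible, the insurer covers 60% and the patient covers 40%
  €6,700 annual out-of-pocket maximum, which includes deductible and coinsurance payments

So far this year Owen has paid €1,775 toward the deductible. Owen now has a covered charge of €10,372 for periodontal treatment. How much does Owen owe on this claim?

€4,883.80

Remaining deductible: €3,000 − €1,775 = €1,225.
That leaves €10,372 − €1,225 = €9,147 for coinsurance.
40% of €9,147 = €3,658.80 falls to the patient.
Patient responsibility before any cap: €1,225 + €3,658.80 = €4,883.80.
Year-to-date out-of-pocket becomes €1,775 + €4,883.80 = €6,658.80, still under the €6,700 maximum, so no cap applies.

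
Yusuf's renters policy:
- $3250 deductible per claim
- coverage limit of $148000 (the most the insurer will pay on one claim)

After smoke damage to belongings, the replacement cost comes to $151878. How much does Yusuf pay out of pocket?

Less the $3250 deductible: $151878 − $3250 = $148628.
$148628 exceeds the $148000 limit, so the insurer pays the limit: $148000.
The tenant bears the rest of the original loss: $151878 − $148000 = $3878.

$3878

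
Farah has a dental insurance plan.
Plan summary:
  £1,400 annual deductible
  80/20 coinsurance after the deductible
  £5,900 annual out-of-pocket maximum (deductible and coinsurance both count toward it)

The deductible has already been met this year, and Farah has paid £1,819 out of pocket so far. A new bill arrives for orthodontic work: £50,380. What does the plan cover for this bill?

The deductible is already satisfied, so the full bill goes to coinsurance.
Coinsurance: £50,380 × 20% = £10,076.
Year-to-date out-of-pocket would reach £1,819 + £10,076 = £11,895, above the £5,900 maximum, so the patient pays only £5,900 − £1,819 = £4,081.
The plan picks up £50,380 − £4,081 = £46,299.

£46,299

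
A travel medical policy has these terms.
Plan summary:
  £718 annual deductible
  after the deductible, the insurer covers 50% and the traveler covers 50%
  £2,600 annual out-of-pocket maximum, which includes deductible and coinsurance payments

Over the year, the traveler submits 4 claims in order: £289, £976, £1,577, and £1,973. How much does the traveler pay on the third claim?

£788.50

Claim 1 (£289): all of it applies to the deductible. Traveler pays £289; OOP now £289.
Claim 2 (£976): £429 finishes the deductible; £547 goes to coinsurance; 50% of £547 = £273.50. Traveler pays £702.50; OOP now £991.50.
Claim 3 (£1,577): deductible met; 50% of £1,577 = £788.50. Cost to traveler: £788.50. OOP to date £1,780.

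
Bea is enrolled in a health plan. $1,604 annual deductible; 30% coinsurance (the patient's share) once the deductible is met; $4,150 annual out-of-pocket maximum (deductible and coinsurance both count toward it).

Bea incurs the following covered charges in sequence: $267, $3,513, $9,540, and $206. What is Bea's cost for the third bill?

$1,893.20

Claim 1 ($267): all of it applies to the deductible. Patient pays $267; OOP now $267.
Claim 2 ($3,513): deductible takes $1,337, $2,176 remains; patient's 30% is $652.80. Cost to patient: $1,989.80. OOP to date $2,256.80.
Claim 3 ($9,540): deductible already satisfied, so patient's share is 30% × $9,540 = $2,862. OOP would hit $5,118.80 > $4,150, so the cap limits the patient to $4,150 − $2,256.80 = $1,893.20.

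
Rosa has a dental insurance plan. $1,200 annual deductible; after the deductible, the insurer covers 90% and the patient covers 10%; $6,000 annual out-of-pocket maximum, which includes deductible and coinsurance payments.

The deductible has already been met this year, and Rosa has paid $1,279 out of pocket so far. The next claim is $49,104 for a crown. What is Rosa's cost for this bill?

The deductible is already satisfied, so the full bill goes to coinsurance.
Coinsurance: $49,104 × 10% = $4,910.40.
That would bring total out-of-pocket to $6,189.40, past the $6,000 cap. The patient is capped at $6,000 − $1,279 = $4,721 on this claim.

$4,721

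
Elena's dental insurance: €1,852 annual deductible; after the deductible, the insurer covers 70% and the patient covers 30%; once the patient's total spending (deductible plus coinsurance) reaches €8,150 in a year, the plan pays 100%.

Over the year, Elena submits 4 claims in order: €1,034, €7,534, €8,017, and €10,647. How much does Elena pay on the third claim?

#1 (€1,034): all of it applies to the deductible. Patient owes €1,034 (running OOP €1,034).
#2 (€7,534): €818 to deductible, leaving €6,716; 30% of €6,716 = €2,014.80. Cost to patient: €2,832.80. OOP to date €3,866.80.
#3 (€8,017): 30% coinsurance on €8,017 = €2,405.10. Patient owes €2,405.10 (running OOP €6,271.90).

€2,405.10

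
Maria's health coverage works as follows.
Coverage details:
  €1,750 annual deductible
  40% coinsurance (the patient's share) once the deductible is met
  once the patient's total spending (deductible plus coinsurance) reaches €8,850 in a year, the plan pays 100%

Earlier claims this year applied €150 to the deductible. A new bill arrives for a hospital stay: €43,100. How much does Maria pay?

€150 of the €1,750 deductible is already met, leaving €1,600.
The remaining €41,500 (= €43,100 − €1,600) moves to coinsurance.
Coinsurance: €41,500 × 40% = €16,600.
So the patient owes €1,600 + €16,600 = €18,200 before any cap.
That would bring total out-of-pocket to €18,350, past the €8,850 cap. The patient is capped at €8,850 − €150 = €8,700 on this claim.

€8,700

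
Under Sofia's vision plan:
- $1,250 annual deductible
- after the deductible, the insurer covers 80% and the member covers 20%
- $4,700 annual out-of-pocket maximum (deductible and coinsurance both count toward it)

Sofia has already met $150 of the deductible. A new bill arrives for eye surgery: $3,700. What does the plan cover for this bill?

$150 of the $1,250 deductible is already met, leaving $1,100.
After the $1,100 deductible portion, $3,700 − $1,100 = $2,600 is subject to coinsurance.
Coinsurance: $2,600 × 20% = $520.
Member responsibility before any cap: $1,100 + $520 = $1,620.
Total out-of-pocket so far would be $150 + $1,620 = $1,770, below the $4,700 cap — no reduction.
Insurer pays the balance: $3,700 − $1,620 = $2,080.

$2,080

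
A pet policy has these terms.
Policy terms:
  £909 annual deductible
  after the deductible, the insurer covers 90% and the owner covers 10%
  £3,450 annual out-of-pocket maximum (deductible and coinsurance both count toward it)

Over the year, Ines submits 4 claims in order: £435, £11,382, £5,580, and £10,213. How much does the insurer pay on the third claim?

£5,022

#1 (£435): fully absorbed by the deductible. Cost to owner: £435. OOP to date £435. Plan pays £435 − £435 = £0.
#2 (£11,382): deductible takes £474, £10,908 remains; 10% of £10,908 = £1,090.80. Owner owes £1,564.80 (running OOP £1,999.80). Insurer: £11,382 − £1,564.80 = £9,817.20.
#3 (£5,580): deductible already satisfied, so owner's share is 10% × £5,580 = £558. Owner pays £558; OOP now £2,557.80. Plan pays £5,580 − £558 = £5,022.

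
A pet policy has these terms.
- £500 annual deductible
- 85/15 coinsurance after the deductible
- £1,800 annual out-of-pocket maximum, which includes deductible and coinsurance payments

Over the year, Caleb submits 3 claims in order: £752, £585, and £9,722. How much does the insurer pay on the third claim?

£8,547.55

Claim 1 (£752): deductible takes £500, £252 remains; owner's 15% is £37.80. Owner pays £537.80; OOP now £537.80. Insurer: £752 − £537.80 = £214.20.
Claim 2 (£585): deductible already satisfied, so owner's share is 15% × £585 = £87.75. Owner owes £87.75 (running OOP £625.55). Plan pays £585 − £87.75 = £497.25.
Claim 3 (£9,722): deductible already satisfied, so owner's share is 15% × £9,722 = £1,458.30. OOP would hit £2,083.85 > £1,800, so the cap limits the owner to £1,800 − £625.55 = £1,174.45. Plan pays £9,722 − £1,174.45 = £8,547.55.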